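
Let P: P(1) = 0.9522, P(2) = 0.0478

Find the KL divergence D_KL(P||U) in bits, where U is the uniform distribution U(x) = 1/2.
0.7230 bits

U(i) = 1/2 for all i

D_KL(P||U) = Σ P(x) log₂(P(x) / (1/2))
           = Σ P(x) log₂(P(x)) + log₂(2)
           = log₂(2) - H(P)

H(P) = -Σ P(x) log₂(P(x)):
  -P(1)·log₂(P(1)) = -(0.9522)·log₂(0.9522) = 0.06729
  -P(2)·log₂(P(2)) = -(0.0478)·log₂(0.0478) = 0.20969
H(P) = 0.06729 + 0.20969 = 0.27698 bits

log₂(2) = 1.00000 bits

D_KL(P||U) = 1.00000 - 0.27698 = 0.72302 ≈ 0.7230 bits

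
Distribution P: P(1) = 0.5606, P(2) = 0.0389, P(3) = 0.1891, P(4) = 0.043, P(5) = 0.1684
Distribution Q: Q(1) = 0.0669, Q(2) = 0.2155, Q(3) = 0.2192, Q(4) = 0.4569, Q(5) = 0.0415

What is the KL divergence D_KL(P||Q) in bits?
1.7766 bits

D_KL(P||Q) = Σ P(x) log₂(P(x)/Q(x))

Computing term by term:
  P(1)·log₂(P(1)/Q(1)) = 0.5606·log₂(0.5606/0.0669) = 1.71930
  P(2)·log₂(P(2)/Q(2)) = 0.0389·log₂(0.0389/0.2155) = -0.09608
  P(3)·log₂(P(3)/Q(3)) = 0.1891·log₂(0.1891/0.2192) = -0.04030
  P(4)·log₂(P(4)/Q(4)) = 0.043·log₂(0.043/0.4569) = -0.14661
  P(5)·log₂(P(5)/Q(5)) = 0.1684·log₂(0.1684/0.0415) = 0.34029

D_KL(P||Q) = 1.71930 - 0.09608 - 0.04030 - 0.14661 + 0.34029 = 1.77660 ≈ 1.7766 bits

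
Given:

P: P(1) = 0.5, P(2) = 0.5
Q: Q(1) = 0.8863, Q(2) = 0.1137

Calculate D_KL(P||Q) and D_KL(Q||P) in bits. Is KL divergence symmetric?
D_KL(P||Q) = 0.6554 bits, D_KL(Q||P) = 0.4890 bits. No, KL divergence is not symmetric.

D_KL(P||Q) = Σ P(x) log₂(P(x)/Q(x))

Computing term by term:
  P(1)·log₂(P(1)/Q(1)) = 0.5·log₂(0.5/0.8863) = -0.41293
  P(2)·log₂(P(2)/Q(2)) = 0.5·log₂(0.5/0.1137) = 1.06835

D_KL(P||Q) = -0.41293 + 1.06835 = 0.65542 ≈ 0.6554 bits

D_KL(Q||P) = Σ Q(x) log₂(Q(x)/P(x))

Computing term by term:
  Q(1)·log₂(Q(1)/P(1)) = 0.8863·log₂(0.8863/0.5) = 0.73197
  Q(2)·log₂(Q(2)/P(2)) = 0.1137·log₂(0.1137/0.5) = -0.24294

D_KL(Q||P) = 0.73197 - 0.24294 = 0.48903 ≈ 0.4890 bits

These are NOT equal (difference: 0.1664 bits). KL divergence is asymmetric: D_KL(P||Q) ≠ D_KL(Q||P) in general.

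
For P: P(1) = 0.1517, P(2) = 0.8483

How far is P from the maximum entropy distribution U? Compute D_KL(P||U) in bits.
0.3859 bits

U(i) = 1/2 for all i

D_KL(P||U) = Σ P(x) log₂(P(x) / (1/2))
           = Σ P(x) log₂(P(x)) + log₂(2)
           = log₂(2) - H(P)

H(P) = -Σ P(x) log₂(P(x)):
  -P(1)·log₂(P(1)) = -(0.1517)·log₂(0.1517) = 0.41273
  -P(2)·log₂(P(2)) = -(0.8483)·log₂(0.8483) = 0.20135
H(P) = 0.41273 + 0.20135 = 0.61408 bits

log₂(2) = 1.00000 bits

D_KL(P||U) = 1.00000 - 0.61408 = 0.38592 ≈ 0.3859 bits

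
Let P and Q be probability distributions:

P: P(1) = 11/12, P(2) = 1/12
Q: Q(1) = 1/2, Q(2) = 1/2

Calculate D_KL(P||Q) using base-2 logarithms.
0.5862 bits

D_KL(P||Q) = Σ P(x) log₂(P(x)/Q(x))

Computing term by term:
  P(1)·log₂(P(1)/Q(1)) = (11/12)·log₂((11/12)/(1/2)) = 0.80160
  P(2)·log₂(P(2)/Q(2)) = (1/12)·log₂((1/12)/(1/2)) = -0.21541

D_KL(P||Q) = 0.80160 - 0.21541 = 0.58619 ≈ 0.5862 bits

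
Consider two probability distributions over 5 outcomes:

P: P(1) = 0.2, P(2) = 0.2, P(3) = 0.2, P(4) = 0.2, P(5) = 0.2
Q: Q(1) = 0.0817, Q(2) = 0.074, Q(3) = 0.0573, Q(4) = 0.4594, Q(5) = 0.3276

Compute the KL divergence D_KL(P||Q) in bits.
0.5235 bits

D_KL(P||Q) = Σ P(x) log₂(P(x)/Q(x))

Computing term by term:
  P(1)·log₂(P(1)/Q(1)) = 0.2·log₂(0.2/0.0817) = 0.25832
  P(2)·log₂(P(2)/Q(2)) = 0.2·log₂(0.2/0.074) = 0.28688
  P(3)·log₂(P(3)/Q(3)) = 0.2·log₂(0.2/0.0573) = 0.36068
  P(4)·log₂(P(4)/Q(4)) = 0.2·log₂(0.2/0.4594) = -0.23995
  P(5)·log₂(P(5)/Q(5)) = 0.2·log₂(0.2/0.3276) = -0.14239

D_KL(P||Q) = 0.25832 + 0.28688 + 0.36068 - 0.23995 - 0.14239 = 0.52354 ≈ 0.5235 bits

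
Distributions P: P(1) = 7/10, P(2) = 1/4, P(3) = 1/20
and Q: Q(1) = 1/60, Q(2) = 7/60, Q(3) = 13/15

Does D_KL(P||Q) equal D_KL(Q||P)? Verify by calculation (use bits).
D_KL(P||Q) = 3.8437 bits, D_KL(Q||P) = 3.3486 bits. No — D_KL(P||Q) ≠ D_KL(Q||P) for this pair.

D_KL(P||Q) = Σ P(x) log₂(P(x)/Q(x))

Computing term by term:
  P(1)·log₂(P(1)/Q(1)) = (7/10)·log₂((7/10)/(1/60)) = 3.77462
  P(2)·log₂(P(2)/Q(2)) = (1/4)·log₂((1/4)/(7/60)) = 0.27488
  P(3)·log₂(P(3)/Q(3)) = (1/20)·log₂((1/20)/(13/15)) = -0.20577

D_KL(P||Q) = 3.77462 + 0.27488 - 0.20577 = 3.84373 ≈ 3.8437 bits

D_KL(Q||P) = Σ Q(x) log₂(Q(x)/P(x))

Computing term by term:
  Q(1)·log₂(Q(1)/P(1)) = (1/60)·log₂((1/60)/(7/10)) = -0.08987
  Q(2)·log₂(Q(2)/P(2)) = (7/60)·log₂((7/60)/(1/4)) = -0.12828
  Q(3)·log₂(Q(3)/P(3)) = (13/15)·log₂((13/15)/(1/20)) = 3.56675

D_KL(Q||P) = -0.08987 - 0.12828 + 3.56675 = 3.34860 ≈ 3.3486 bits

These are NOT equal (difference: 0.4951 bits). KL divergence is asymmetric: D_KL(P||Q) ≠ D_KL(Q||P) in general.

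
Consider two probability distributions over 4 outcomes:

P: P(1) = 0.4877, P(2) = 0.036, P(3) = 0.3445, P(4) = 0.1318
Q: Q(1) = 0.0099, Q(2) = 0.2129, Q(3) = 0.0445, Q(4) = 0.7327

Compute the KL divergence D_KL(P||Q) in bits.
3.3407 bits

D_KL(P||Q) = Σ P(x) log₂(P(x)/Q(x))

Computing term by term:
  P(1)·log₂(P(1)/Q(1)) = 0.4877·log₂(0.4877/0.0099) = 2.74206
  P(2)·log₂(P(2)/Q(2)) = 0.036·log₂(0.036/0.2129) = -0.09231
  P(3)·log₂(P(3)/Q(3)) = 0.3445·log₂(0.3445/0.0445) = 1.01718
  P(4)·log₂(P(4)/Q(4)) = 0.1318·log₂(0.1318/0.7327) = -0.32619

D_KL(P||Q) = 2.74206 - 0.09231 + 1.01718 - 0.32619 = 3.34074 ≈ 3.3407 bits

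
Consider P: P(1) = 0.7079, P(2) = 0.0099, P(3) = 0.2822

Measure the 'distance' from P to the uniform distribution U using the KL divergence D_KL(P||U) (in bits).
0.6512 bits

U(i) = 1/3 for all i

D_KL(P||U) = Σ P(x) log₂(P(x) / (1/3))
           = Σ P(x) log₂(P(x)) + log₂(3)
           = log₂(3) - H(P)

H(P) = -Σ P(x) log₂(P(x)):
  -P(1)·log₂(P(1)) = -(0.7079)·log₂(0.7079) = 0.35280
  -P(2)·log₂(P(2)) = -(0.0099)·log₂(0.0099) = 0.06592
  -P(3)·log₂(P(3)) = -(0.2822)·log₂(0.2822) = 0.51507
H(P) = 0.35280 + 0.06592 + 0.51507 = 0.93379 bits

log₂(3) = 1.58496 bits

D_KL(P||U) = 1.58496 - 0.93379 = 0.65117 ≈ 0.6512 bits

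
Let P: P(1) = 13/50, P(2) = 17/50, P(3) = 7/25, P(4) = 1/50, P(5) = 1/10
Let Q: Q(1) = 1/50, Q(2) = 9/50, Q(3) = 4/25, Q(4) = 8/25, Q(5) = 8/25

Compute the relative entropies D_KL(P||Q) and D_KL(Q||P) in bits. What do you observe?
D_KL(P||Q) = 1.2523 bits, D_KL(Q||P) = 1.4486 bits. The two directions give different values (D_KL(Q||P) exceeds D_KL(P||Q) by 0.1963 bits): KL divergence is asymmetric.

D_KL(P||Q) = Σ P(x) log₂(P(x)/Q(x))

Computing term by term:
  P(1)·log₂(P(1)/Q(1)) = (13/50)·log₂((13/50)/(1/50)) = 0.96211
  P(2)·log₂(P(2)/Q(2)) = (17/50)·log₂((17/50)/(9/50)) = 0.31196
  P(3)·log₂(P(3)/Q(3)) = (7/25)·log₂((7/25)/(4/25)) = 0.22606
  P(4)·log₂(P(4)/Q(4)) = (1/50)·log₂((1/50)/(8/25)) = -0.08000
  P(5)·log₂(P(5)/Q(5)) = (1/10)·log₂((1/10)/(8/25)) = -0.16781

D_KL(P||Q) = 0.96211 + 0.31196 + 0.22606 - 0.08000 - 0.16781 = 1.25232 ≈ 1.2523 bits

D_KL(Q||P) = Σ Q(x) log₂(Q(x)/P(x))

Computing term by term:
  Q(1)·log₂(Q(1)/P(1)) = (1/50)·log₂((1/50)/(13/50)) = -0.07401
  Q(2)·log₂(Q(2)/P(2)) = (9/50)·log₂((9/50)/(17/50)) = -0.16516
  Q(3)·log₂(Q(3)/P(3)) = (4/25)·log₂((4/25)/(7/25)) = -0.12918
  Q(4)·log₂(Q(4)/P(4)) = (8/25)·log₂((8/25)/(1/50)) = 1.28000
  Q(5)·log₂(Q(5)/P(5)) = (8/25)·log₂((8/25)/(1/10)) = 0.53698

D_KL(Q||P) = -0.07401 - 0.16516 - 0.12918 + 1.28000 + 0.53698 = 1.44863 ≈ 1.4486 bits

These are NOT equal (difference: 0.1963 bits). KL divergence is asymmetric: D_KL(P||Q) ≠ D_KL(Q||P) in general.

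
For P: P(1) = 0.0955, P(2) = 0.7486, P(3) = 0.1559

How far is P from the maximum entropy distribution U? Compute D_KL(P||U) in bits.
0.5306 bits

U(i) = 1/3 for all i

D_KL(P||U) = Σ P(x) log₂(P(x) / (1/3))
           = Σ P(x) log₂(P(x)) + log₂(3)
           = log₂(3) - H(P)

H(P) = -Σ P(x) log₂(P(x)):
  -P(1)·log₂(P(1)) = -(0.0955)·log₂(0.0955) = 0.32359
  -P(2)·log₂(P(2)) = -(0.7486)·log₂(0.7486) = 0.31271
  -P(3)·log₂(P(3)) = -(0.1559)·log₂(0.1559) = 0.41802
H(P) = 0.32359 + 0.31271 + 0.41802 = 1.05432 bits

log₂(3) = 1.58496 bits

D_KL(P||U) = 1.58496 - 1.05432 = 0.53064 ≈ 0.5306 bits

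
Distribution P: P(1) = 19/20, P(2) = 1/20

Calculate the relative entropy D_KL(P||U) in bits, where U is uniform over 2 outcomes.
0.7136 bits

U(i) = 1/2 for all i

D_KL(P||U) = Σ P(x) log₂(P(x) / (1/2))
           = Σ P(x) log₂(P(x)) + log₂(2)
           = log₂(2) - H(P)

H(P) = -Σ P(x) log₂(P(x)):
  -P(1)·log₂(P(1)) = -(19/20)·log₂(19/20) = 0.07030
  -P(2)·log₂(P(2)) = -(1/20)·log₂(1/20) = 0.21610
H(P) = 0.07030 + 0.21610 = 0.28640 bits

log₂(2) = 1.00000 bits

D_KL(P||U) = 1.00000 - 0.28640 = 0.71360 ≈ 0.7136 bits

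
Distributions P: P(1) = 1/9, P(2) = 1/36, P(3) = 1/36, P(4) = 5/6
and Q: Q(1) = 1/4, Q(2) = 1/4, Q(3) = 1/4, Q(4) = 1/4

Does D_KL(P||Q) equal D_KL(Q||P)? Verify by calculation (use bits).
D_KL(P||Q) = 1.1414 bits, D_KL(Q||P) = 1.4432 bits. No — D_KL(P||Q) ≠ D_KL(Q||P) for this pair.

D_KL(P||Q) = Σ P(x) log₂(P(x)/Q(x))

Computing term by term:
  P(1)·log₂(P(1)/Q(1)) = (1/9)·log₂((1/9)/(1/4)) = -0.12999
  P(2)·log₂(P(2)/Q(2)) = (1/36)·log₂((1/36)/(1/4)) = -0.08805
  P(3)·log₂(P(3)/Q(3)) = (1/36)·log₂((1/36)/(1/4)) = -0.08805
  P(4)·log₂(P(4)/Q(4)) = (5/6)·log₂((5/6)/(1/4)) = 1.44747

D_KL(P||Q) = -0.12999 - 0.08805 - 0.08805 + 1.44747 = 1.14138 ≈ 1.1414 bits

D_KL(Q||P) = Σ Q(x) log₂(Q(x)/P(x))

Computing term by term:
  Q(1)·log₂(Q(1)/P(1)) = (1/4)·log₂((1/4)/(1/9)) = 0.29248
  Q(2)·log₂(Q(2)/P(2)) = (1/4)·log₂((1/4)/(1/36)) = 0.79248
  Q(3)·log₂(Q(3)/P(3)) = (1/4)·log₂((1/4)/(1/36)) = 0.79248
  Q(4)·log₂(Q(4)/P(4)) = (1/4)·log₂((1/4)/(5/6)) = -0.43424

D_KL(Q||P) = 0.29248 + 0.79248 + 0.79248 - 0.43424 = 1.44320 ≈ 1.4432 bits

These are NOT equal (difference: 0.3018 bits). KL divergence is asymmetric: D_KL(P||Q) ≠ D_KL(Q||P) in general.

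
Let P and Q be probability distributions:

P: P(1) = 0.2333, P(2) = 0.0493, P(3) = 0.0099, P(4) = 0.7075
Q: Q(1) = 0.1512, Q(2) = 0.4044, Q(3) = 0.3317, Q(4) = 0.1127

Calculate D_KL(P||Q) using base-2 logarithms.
1.8212 bits

D_KL(P||Q) = Σ P(x) log₂(P(x)/Q(x))

Computing term by term:
  P(1)·log₂(P(1)/Q(1)) = 0.2333·log₂(0.2333/0.1512) = 0.14598
  P(2)·log₂(P(2)/Q(2)) = 0.0493·log₂(0.0493/0.4044) = -0.14968
  P(3)·log₂(P(3)/Q(3)) = 0.0099·log₂(0.0099/0.3317) = -0.05016
  P(4)·log₂(P(4)/Q(4)) = 0.7075·log₂(0.7075/0.1127) = 1.87505

D_KL(P||Q) = 0.14598 - 0.14968 - 0.05016 + 1.87505 = 1.82119 ≈ 1.8212 bits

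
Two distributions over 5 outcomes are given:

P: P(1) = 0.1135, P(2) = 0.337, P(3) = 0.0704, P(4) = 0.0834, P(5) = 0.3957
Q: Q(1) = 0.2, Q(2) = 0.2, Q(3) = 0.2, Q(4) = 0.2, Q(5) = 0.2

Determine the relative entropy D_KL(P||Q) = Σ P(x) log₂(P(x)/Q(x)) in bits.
0.3392 bits

D_KL(P||Q) = Σ P(x) log₂(P(x)/Q(x))

Computing term by term:
  P(1)·log₂(P(1)/Q(1)) = 0.1135·log₂(0.1135/0.2) = -0.09276
  P(2)·log₂(P(2)/Q(2)) = 0.337·log₂(0.337/0.2) = 0.25368
  P(3)·log₂(P(3)/Q(3)) = 0.0704·log₂(0.0704/0.2) = -0.10605
  P(4)·log₂(P(4)/Q(4)) = 0.0834·log₂(0.0834/0.2) = -0.10524
  P(5)·log₂(P(5)/Q(5)) = 0.3957·log₂(0.3957/0.2) = 0.38953

D_KL(P||Q) = -0.09276 + 0.25368 - 0.10605 - 0.10524 + 0.38953 = 0.33916 ≈ 0.3392 bits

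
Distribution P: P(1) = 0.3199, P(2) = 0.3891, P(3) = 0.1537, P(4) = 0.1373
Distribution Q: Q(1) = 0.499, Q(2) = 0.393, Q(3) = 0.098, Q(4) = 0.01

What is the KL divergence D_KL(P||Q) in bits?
0.4079 bits

D_KL(P||Q) = Σ P(x) log₂(P(x)/Q(x))

Computing term by term:
  P(1)·log₂(P(1)/Q(1)) = 0.3199·log₂(0.3199/0.499) = -0.20519
  P(2)·log₂(P(2)/Q(2)) = 0.3891·log₂(0.3891/0.393) = -0.00560
  P(3)·log₂(P(3)/Q(3)) = 0.1537·log₂(0.1537/0.098) = 0.09979
  P(4)·log₂(P(4)/Q(4)) = 0.1373·log₂(0.1373/0.01) = 0.51889

D_KL(P||Q) = -0.20519 - 0.00560 + 0.09979 + 0.51889 = 0.40789 ≈ 0.4079 bits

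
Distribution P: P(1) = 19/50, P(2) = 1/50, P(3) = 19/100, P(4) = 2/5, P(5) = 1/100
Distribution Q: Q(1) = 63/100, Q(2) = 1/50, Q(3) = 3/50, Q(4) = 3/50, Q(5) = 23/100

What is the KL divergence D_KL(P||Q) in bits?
1.0884 bits

D_KL(P||Q) = Σ P(x) log₂(P(x)/Q(x))

Computing term by term:
  P(1)·log₂(P(1)/Q(1)) = (19/50)·log₂((19/50)/(63/100)) = -0.27715
  P(2)·log₂(P(2)/Q(2)) = (1/50)·log₂((1/50)/(1/50)) = 0.00000
  P(3)·log₂(P(3)/Q(3)) = (19/100)·log₂((19/100)/(3/50)) = 0.31596
  P(4)·log₂(P(4)/Q(4)) = (2/5)·log₂((2/5)/(3/50)) = 1.09479
  P(5)·log₂(P(5)/Q(5)) = (1/100)·log₂((1/100)/(23/100)) = -0.04524

D_KL(P||Q) = -0.27715 + 0.00000 + 0.31596 + 1.09479 - 0.04524 = 1.08836 ≈ 1.0884 bits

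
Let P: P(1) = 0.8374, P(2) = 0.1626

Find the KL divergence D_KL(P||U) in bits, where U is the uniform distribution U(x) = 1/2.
0.3595 bits

U(i) = 1/2 for all i

D_KL(P||U) = Σ P(x) log₂(P(x) / (1/2))
           = Σ P(x) log₂(P(x)) + log₂(2)
           = log₂(2) - H(P)

H(P) = -Σ P(x) log₂(P(x)):
  -P(1)·log₂(P(1)) = -(0.8374)·log₂(0.8374) = 0.21438
  -P(2)·log₂(P(2)) = -(0.1626)·log₂(0.1626) = 0.42611
H(P) = 0.21438 + 0.42611 = 0.64049 bits

log₂(2) = 1.00000 bits

D_KL(P||U) = 1.00000 - 0.64049 = 0.35951 ≈ 0.3595 bits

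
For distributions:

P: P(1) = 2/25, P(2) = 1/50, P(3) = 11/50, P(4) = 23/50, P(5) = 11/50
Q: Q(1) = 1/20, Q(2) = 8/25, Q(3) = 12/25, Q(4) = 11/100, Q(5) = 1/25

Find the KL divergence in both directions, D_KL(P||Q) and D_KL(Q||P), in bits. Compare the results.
D_KL(P||Q) = 1.2172 bits, D_KL(Q||P) = 1.4609 bits. D_KL(Q||P) is larger than D_KL(P||Q) by 0.2437 bits; the two directions differ.

D_KL(P||Q) = Σ P(x) log₂(P(x)/Q(x))

Computing term by term:
  P(1)·log₂(P(1)/Q(1)) = (2/25)·log₂((2/25)/(1/20)) = 0.05425
  P(2)·log₂(P(2)/Q(2)) = (1/50)·log₂((1/50)/(8/25)) = -0.08000
  P(3)·log₂(P(3)/Q(3)) = (11/50)·log₂((11/50)/(12/25)) = -0.24762
  P(4)·log₂(P(4)/Q(4)) = (23/50)·log₂((23/50)/(11/100)) = 0.94950
  P(5)·log₂(P(5)/Q(5)) = (11/50)·log₂((11/50)/(1/25)) = 0.54107

D_KL(P||Q) = 0.05425 - 0.08000 - 0.24762 + 0.94950 + 0.54107 = 1.21720 ≈ 1.2172 bits

D_KL(Q||P) = Σ Q(x) log₂(Q(x)/P(x))

Computing term by term:
  Q(1)·log₂(Q(1)/P(1)) = (1/20)·log₂((1/20)/(2/25)) = -0.03390
  Q(2)·log₂(Q(2)/P(2)) = (8/25)·log₂((8/25)/(1/50)) = 1.28000
  Q(3)·log₂(Q(3)/P(3)) = (12/25)·log₂((12/25)/(11/50)) = 0.54025
  Q(4)·log₂(Q(4)/P(4)) = (11/100)·log₂((11/100)/(23/50)) = -0.22705
  Q(5)·log₂(Q(5)/P(5)) = (1/25)·log₂((1/25)/(11/50)) = -0.09838

D_KL(Q||P) = -0.03390 + 1.28000 + 0.54025 - 0.22705 - 0.09838 = 1.46092 ≈ 1.4609 bits

These are NOT equal (difference: 0.2437 bits). KL divergence is asymmetric: D_KL(P||Q) ≠ D_KL(Q||P) in general.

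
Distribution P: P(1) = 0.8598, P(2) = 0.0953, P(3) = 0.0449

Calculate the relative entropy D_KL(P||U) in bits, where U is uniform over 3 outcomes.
0.8734 bits

U(i) = 1/3 for all i

D_KL(P||U) = Σ P(x) log₂(P(x) / (1/3))
           = Σ P(x) log₂(P(x)) + log₂(3)
           = log₂(3) - H(P)

H(P) = -Σ P(x) log₂(P(x)):
  -P(1)·log₂(P(1)) = -(0.8598)·log₂(0.8598) = 0.18737
  -P(2)·log₂(P(2)) = -(0.0953)·log₂(0.0953) = 0.32320
  -P(3)·log₂(P(3)) = -(0.0449)·log₂(0.0449) = 0.20102
H(P) = 0.18737 + 0.32320 + 0.20102 = 0.71159 bits

log₂(3) = 1.58496 bits

D_KL(P||U) = 1.58496 - 0.71159 = 0.87337 ≈ 0.8734 bits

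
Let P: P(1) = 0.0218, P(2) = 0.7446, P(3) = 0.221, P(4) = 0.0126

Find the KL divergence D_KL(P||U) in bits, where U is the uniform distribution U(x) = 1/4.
1.0021 bits

U(i) = 1/4 for all i

D_KL(P||U) = Σ P(x) log₂(P(x) / (1/4))
           = Σ P(x) log₂(P(x)) + log₂(4)
           = log₂(4) - H(P)

H(P) = -Σ P(x) log₂(P(x)):
  -P(1)·log₂(P(1)) = -(0.0218)·log₂(0.0218) = 0.12033
  -P(2)·log₂(P(2)) = -(0.7446)·log₂(0.7446) = 0.31680
  -P(3)·log₂(P(3)) = -(0.221)·log₂(0.221) = 0.48131
  -P(4)·log₂(P(4)) = -(0.0126)·log₂(0.0126) = 0.07951
H(P) = 0.12033 + 0.31680 + 0.48131 + 0.07951 = 0.99795 bits

log₂(4) = 2.00000 bits

D_KL(P||U) = 2.00000 - 0.99795 = 1.00205 ≈ 1.0021 bits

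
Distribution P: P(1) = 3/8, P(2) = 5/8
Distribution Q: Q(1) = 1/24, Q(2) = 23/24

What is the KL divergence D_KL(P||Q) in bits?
0.8033 bits

D_KL(P||Q) = Σ P(x) log₂(P(x)/Q(x))

Computing term by term:
  P(1)·log₂(P(1)/Q(1)) = (3/8)·log₂((3/8)/(1/24)) = 1.18872
  P(2)·log₂(P(2)/Q(2)) = (5/8)·log₂((5/8)/(23/24)) = -0.38542

D_KL(P||Q) = 1.18872 - 0.38542 = 0.80330 ≈ 0.8033 bits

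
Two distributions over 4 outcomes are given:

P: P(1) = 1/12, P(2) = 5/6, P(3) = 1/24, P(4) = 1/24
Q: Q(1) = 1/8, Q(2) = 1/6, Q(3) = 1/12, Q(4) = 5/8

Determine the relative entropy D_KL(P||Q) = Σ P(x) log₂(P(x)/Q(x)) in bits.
1.6817 bits

D_KL(P||Q) = Σ P(x) log₂(P(x)/Q(x))

Computing term by term:
  P(1)·log₂(P(1)/Q(1)) = (1/12)·log₂((1/12)/(1/8)) = -0.04875
  P(2)·log₂(P(2)/Q(2)) = (5/6)·log₂((5/6)/(1/6)) = 1.93494
  P(3)·log₂(P(3)/Q(3)) = (1/24)·log₂((1/24)/(1/12)) = -0.04167
  P(4)·log₂(P(4)/Q(4)) = (1/24)·log₂((1/24)/(5/8)) = -0.16279

D_KL(P||Q) = -0.04875 + 1.93494 - 0.04167 - 0.16279 = 1.68173 ≈ 1.6817 bits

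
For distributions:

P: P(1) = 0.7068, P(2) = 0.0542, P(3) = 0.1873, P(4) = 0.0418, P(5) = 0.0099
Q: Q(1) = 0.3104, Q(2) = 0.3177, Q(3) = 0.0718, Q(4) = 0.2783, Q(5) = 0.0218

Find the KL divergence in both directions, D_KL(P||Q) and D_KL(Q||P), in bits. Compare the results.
D_KL(P||Q) = 0.8343 bits, D_KL(Q||P) = 1.1287 bits. D_KL(Q||P) is larger than D_KL(P||Q) by 0.2944 bits; the two directions differ.

D_KL(P||Q) = Σ P(x) log₂(P(x)/Q(x))

Computing term by term:
  P(1)·log₂(P(1)/Q(1)) = 0.7068·log₂(0.7068/0.3104) = 0.83909
  P(2)·log₂(P(2)/Q(2)) = 0.0542·log₂(0.0542/0.3177) = -0.13828
  P(3)·log₂(P(3)/Q(3)) = 0.1873·log₂(0.1873/0.0718) = 0.25909
  P(4)·log₂(P(4)/Q(4)) = 0.0418·log₂(0.0418/0.2783) = -0.11433
  P(5)·log₂(P(5)/Q(5)) = 0.0099·log₂(0.0099/0.0218) = -0.01127

D_KL(P||Q) = 0.83909 - 0.13828 + 0.25909 - 0.11433 - 0.01127 = 0.83430 ≈ 0.8343 bits

D_KL(Q||P) = Σ Q(x) log₂(Q(x)/P(x))

Computing term by term:
  Q(1)·log₂(Q(1)/P(1)) = 0.3104·log₂(0.3104/0.7068) = -0.36850
  Q(2)·log₂(Q(2)/P(2)) = 0.3177·log₂(0.3177/0.0542) = 0.81055
  Q(3)·log₂(Q(3)/P(3)) = 0.0718·log₂(0.0718/0.1873) = -0.09932
  Q(4)·log₂(Q(4)/P(4)) = 0.2783·log₂(0.2783/0.0418) = 0.76117
  Q(5)·log₂(Q(5)/P(5)) = 0.0218·log₂(0.0218/0.0099) = 0.02483

D_KL(Q||P) = -0.36850 + 0.81055 - 0.09932 + 0.76117 + 0.02483 = 1.12873 ≈ 1.1287 bits

These are NOT equal (difference: 0.2944 bits). KL divergence is asymmetric: D_KL(P||Q) ≠ D_KL(Q||P) in general.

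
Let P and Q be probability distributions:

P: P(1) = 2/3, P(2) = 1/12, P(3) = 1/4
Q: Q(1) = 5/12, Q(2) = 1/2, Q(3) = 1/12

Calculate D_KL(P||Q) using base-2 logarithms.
0.6329 bits

D_KL(P||Q) = Σ P(x) log₂(P(x)/Q(x))

Computing term by term:
  P(1)·log₂(P(1)/Q(1)) = (2/3)·log₂((2/3)/(5/12)) = 0.45205
  P(2)·log₂(P(2)/Q(2)) = (1/12)·log₂((1/12)/(1/2)) = -0.21541
  P(3)·log₂(P(3)/Q(3)) = (1/4)·log₂((1/4)/(1/12)) = 0.39624

D_KL(P||Q) = 0.45205 - 0.21541 + 0.39624 = 0.63288 ≈ 0.6329 bits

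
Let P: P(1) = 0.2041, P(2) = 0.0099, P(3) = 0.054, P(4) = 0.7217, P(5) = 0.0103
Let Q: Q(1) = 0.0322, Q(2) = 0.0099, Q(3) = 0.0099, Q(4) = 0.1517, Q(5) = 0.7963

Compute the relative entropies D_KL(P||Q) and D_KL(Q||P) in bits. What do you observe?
D_KL(P||Q) = 2.2353 bits, D_KL(Q||P) = 4.5435 bits. The two directions give different values (D_KL(Q||P) exceeds D_KL(P||Q) by 2.3082 bits): KL divergence is asymmetric.

D_KL(P||Q) = Σ P(x) log₂(P(x)/Q(x))

Computing term by term:
  P(1)·log₂(P(1)/Q(1)) = 0.2041·log₂(0.2041/0.0322) = 0.54375
  P(2)·log₂(P(2)/Q(2)) = 0.0099·log₂(0.0099/0.0099) = 0.00000
  P(3)·log₂(P(3)/Q(3)) = 0.054·log₂(0.054/0.0099) = 0.13216
  P(4)·log₂(P(4)/Q(4)) = 0.7217·log₂(0.7217/0.1517) = 1.62395
  P(5)·log₂(P(5)/Q(5)) = 0.0103·log₂(0.0103/0.7963) = -0.06461

D_KL(P||Q) = 0.54375 + 0.00000 + 0.13216 + 1.62395 - 0.06461 = 2.23525 ≈ 2.2353 bits

D_KL(Q||P) = Σ Q(x) log₂(Q(x)/P(x))

Computing term by term:
  Q(1)·log₂(Q(1)/P(1)) = 0.0322·log₂(0.0322/0.2041) = -0.08579
  Q(2)·log₂(Q(2)/P(2)) = 0.0099·log₂(0.0099/0.0099) = 0.00000
  Q(3)·log₂(Q(3)/P(3)) = 0.0099·log₂(0.0099/0.054) = -0.02423
  Q(4)·log₂(Q(4)/P(4)) = 0.1517·log₂(0.1517/0.7217) = -0.34135
  Q(5)·log₂(Q(5)/P(5)) = 0.7963·log₂(0.7963/0.0103) = 4.99487

D_KL(Q||P) = -0.08579 + 0.00000 - 0.02423 - 0.34135 + 4.99487 = 4.54350 ≈ 4.5435 bits

These are NOT equal (difference: 2.3082 bits). KL divergence is asymmetric: D_KL(P||Q) ≠ D_KL(Q||P) in general.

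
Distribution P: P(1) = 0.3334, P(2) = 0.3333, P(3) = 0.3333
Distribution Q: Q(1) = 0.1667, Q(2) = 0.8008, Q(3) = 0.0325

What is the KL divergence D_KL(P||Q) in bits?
1.0312 bits

D_KL(P||Q) = Σ P(x) log₂(P(x)/Q(x))

Computing term by term:
  P(1)·log₂(P(1)/Q(1)) = 0.3334·log₂(0.3334/0.1667) = 0.33340
  P(2)·log₂(P(2)/Q(2)) = 0.3333·log₂(0.3333/0.8008) = -0.42150
  P(3)·log₂(P(3)/Q(3)) = 0.3333·log₂(0.3333/0.0325) = 1.11932

D_KL(P||Q) = 0.33340 - 0.42150 + 1.11932 = 1.03122 ≈ 1.0312 bits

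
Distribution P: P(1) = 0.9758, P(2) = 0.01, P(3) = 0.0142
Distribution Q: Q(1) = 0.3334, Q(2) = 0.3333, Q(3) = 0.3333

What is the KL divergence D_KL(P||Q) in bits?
1.3966 bits

D_KL(P||Q) = Σ P(x) log₂(P(x)/Q(x))

Computing term by term:
  P(1)·log₂(P(1)/Q(1)) = 0.9758·log₂(0.9758/0.3334) = 1.51184
  P(2)·log₂(P(2)/Q(2)) = 0.01·log₂(0.01/0.3333) = -0.05059
  P(3)·log₂(P(3)/Q(3)) = 0.0142·log₂(0.0142/0.3333) = -0.06465

D_KL(P||Q) = 1.51184 - 0.05059 - 0.06465 = 1.39660 ≈ 1.3966 bits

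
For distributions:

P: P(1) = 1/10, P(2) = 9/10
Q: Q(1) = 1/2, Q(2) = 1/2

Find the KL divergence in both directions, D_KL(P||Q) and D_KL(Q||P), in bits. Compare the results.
D_KL(P||Q) = 0.5310 bits, D_KL(Q||P) = 0.7370 bits. D_KL(Q||P) is larger than D_KL(P||Q) by 0.2060 bits; the two directions differ.

D_KL(P||Q) = Σ P(x) log₂(P(x)/Q(x))

Computing term by term:
  P(1)·log₂(P(1)/Q(1)) = (1/10)·log₂((1/10)/(1/2)) = -0.23219
  P(2)·log₂(P(2)/Q(2)) = (9/10)·log₂((9/10)/(1/2)) = 0.76320

D_KL(P||Q) = -0.23219 + 0.76320 = 0.53101 ≈ 0.5310 bits

D_KL(Q||P) = Σ Q(x) log₂(Q(x)/P(x))

Computing term by term:
  Q(1)·log₂(Q(1)/P(1)) = (1/2)·log₂((1/2)/(1/10)) = 1.16096
  Q(2)·log₂(Q(2)/P(2)) = (1/2)·log₂((1/2)/(9/10)) = -0.42400

D_KL(Q||P) = 1.16096 - 0.42400 = 0.73696 ≈ 0.7370 bits

These are NOT equal (difference: 0.2060 bits). KL divergence is asymmetric: D_KL(P||Q) ≠ D_KL(Q||P) in general.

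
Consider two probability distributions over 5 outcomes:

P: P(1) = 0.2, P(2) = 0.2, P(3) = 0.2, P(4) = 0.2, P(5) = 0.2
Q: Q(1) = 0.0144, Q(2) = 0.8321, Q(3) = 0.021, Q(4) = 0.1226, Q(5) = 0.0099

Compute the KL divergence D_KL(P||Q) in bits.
2.0066 bits

D_KL(P||Q) = Σ P(x) log₂(P(x)/Q(x))

Computing term by term:
  P(1)·log₂(P(1)/Q(1)) = 0.2·log₂(0.2/0.0144) = 0.75917
  P(2)·log₂(P(2)/Q(2)) = 0.2·log₂(0.2/0.8321) = -0.41135
  P(3)·log₂(P(3)/Q(3)) = 0.2·log₂(0.2/0.021) = 0.65031
  P(4)·log₂(P(4)/Q(4)) = 0.2·log₂(0.2/0.1226) = 0.14121
  P(5)·log₂(P(5)/Q(5)) = 0.2·log₂(0.2/0.0099) = 0.86729

D_KL(P||Q) = 0.75917 - 0.41135 + 0.65031 + 0.14121 + 0.86729 = 2.00663 ≈ 2.0066 bits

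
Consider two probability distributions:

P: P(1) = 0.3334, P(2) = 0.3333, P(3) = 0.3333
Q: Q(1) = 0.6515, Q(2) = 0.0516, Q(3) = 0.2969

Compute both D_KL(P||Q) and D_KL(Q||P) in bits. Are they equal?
D_KL(P||Q) = 0.6304 bits, D_KL(Q||P) = 0.4413 bits. No, they are not equal.

D_KL(P||Q) = Σ P(x) log₂(P(x)/Q(x))

Computing term by term:
  P(1)·log₂(P(1)/Q(1)) = 0.3334·log₂(0.3334/0.6515) = -0.32223
  P(2)·log₂(P(2)/Q(2)) = 0.3333·log₂(0.3333/0.0516) = 0.89704
  P(3)·log₂(P(3)/Q(3)) = 0.3333·log₂(0.3333/0.2969) = 0.05561

D_KL(P||Q) = -0.32223 + 0.89704 + 0.05561 = 0.63042 ≈ 0.6304 bits

D_KL(Q||P) = Σ Q(x) log₂(Q(x)/P(x))

Computing term by term:
  Q(1)·log₂(Q(1)/P(1)) = 0.6515·log₂(0.6515/0.3334) = 0.62968
  Q(2)·log₂(Q(2)/P(2)) = 0.0516·log₂(0.0516/0.3333) = -0.13888
  Q(3)·log₂(Q(3)/P(3)) = 0.2969·log₂(0.2969/0.3333) = -0.04954

D_KL(Q||P) = 0.62968 - 0.13888 - 0.04954 = 0.44126 ≈ 0.4413 bits

These are NOT equal (difference: 0.1891 bits). KL divergence is asymmetric: D_KL(P||Q) ≠ D_KL(Q||P) in general.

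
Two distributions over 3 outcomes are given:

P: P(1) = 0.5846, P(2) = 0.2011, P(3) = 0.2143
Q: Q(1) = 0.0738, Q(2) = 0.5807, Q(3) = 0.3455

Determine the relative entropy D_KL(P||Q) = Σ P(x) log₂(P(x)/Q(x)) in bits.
1.2902 bits

D_KL(P||Q) = Σ P(x) log₂(P(x)/Q(x))

Computing term by term:
  P(1)·log₂(P(1)/Q(1)) = 0.5846·log₂(0.5846/0.0738) = 1.74547
  P(2)·log₂(P(2)/Q(2)) = 0.2011·log₂(0.2011/0.5807) = -0.30766
  P(3)·log₂(P(3)/Q(3)) = 0.2143·log₂(0.2143/0.3455) = -0.14766

D_KL(P||Q) = 1.74547 - 0.30766 - 0.14766 = 1.29015 ≈ 1.2902 bits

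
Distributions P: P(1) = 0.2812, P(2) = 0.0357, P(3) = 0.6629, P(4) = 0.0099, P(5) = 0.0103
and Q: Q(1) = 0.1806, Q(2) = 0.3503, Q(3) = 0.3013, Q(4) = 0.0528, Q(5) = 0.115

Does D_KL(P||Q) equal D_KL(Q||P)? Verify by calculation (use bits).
D_KL(P||Q) = 0.7564 bits, D_KL(Q||P) = 1.2238 bits. No — D_KL(P||Q) ≠ D_KL(Q||P) for this pair.

D_KL(P||Q) = Σ P(x) log₂(P(x)/Q(x))

Computing term by term:
  P(1)·log₂(P(1)/Q(1)) = 0.2812·log₂(0.2812/0.1806) = 0.17963
  P(2)·log₂(P(2)/Q(2)) = 0.0357·log₂(0.0357/0.3503) = -0.11762
  P(3)·log₂(P(3)/Q(3)) = 0.6629·log₂(0.6629/0.3013) = 0.75411
  P(4)·log₂(P(4)/Q(4)) = 0.0099·log₂(0.0099/0.0528) = -0.02391
  P(5)·log₂(P(5)/Q(5)) = 0.0103·log₂(0.0103/0.115) = -0.03585

D_KL(P||Q) = 0.17963 - 0.11762 + 0.75411 - 0.02391 - 0.03585 = 0.75636 ≈ 0.7564 bits

D_KL(Q||P) = Σ Q(x) log₂(Q(x)/P(x))

Computing term by term:
  Q(1)·log₂(Q(1)/P(1)) = 0.1806·log₂(0.1806/0.2812) = -0.11537
  Q(2)·log₂(Q(2)/P(2)) = 0.3503·log₂(0.3503/0.0357) = 1.15410
  Q(3)·log₂(Q(3)/P(3)) = 0.3013·log₂(0.3013/0.6629) = -0.34276
  Q(4)·log₂(Q(4)/P(4)) = 0.0528·log₂(0.0528/0.0099) = 0.12751
  Q(5)·log₂(Q(5)/P(5)) = 0.115·log₂(0.115/0.0103) = 0.40031

D_KL(Q||P) = -0.11537 + 1.15410 - 0.34276 + 0.12751 + 0.40031 = 1.22379 ≈ 1.2238 bits

These are NOT equal (difference: 0.4674 bits). KL divergence is asymmetric: D_KL(P||Q) ≠ D_KL(Q||P) in general.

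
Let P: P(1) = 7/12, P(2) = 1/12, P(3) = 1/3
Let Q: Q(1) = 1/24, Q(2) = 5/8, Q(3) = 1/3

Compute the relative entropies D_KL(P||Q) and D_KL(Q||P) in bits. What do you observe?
D_KL(P||Q) = 1.9787 bits, D_KL(Q||P) = 1.6582 bits. The two directions give different values (D_KL(P||Q) exceeds D_KL(Q||P) by 0.3205 bits): KL divergence is asymmetric.

D_KL(P||Q) = Σ P(x) log₂(P(x)/Q(x))

Computing term by term:
  P(1)·log₂(P(1)/Q(1)) = (7/12)·log₂((7/12)/(1/24)) = 2.22096
  P(2)·log₂(P(2)/Q(2)) = (1/12)·log₂((1/12)/(5/8)) = -0.24224
  P(3)·log₂(P(3)/Q(3)) = (1/3)·log₂((1/3)/(1/3)) = 0.00000

D_KL(P||Q) = 2.22096 - 0.24224 + 0.00000 = 1.97872 ≈ 1.9787 bits

D_KL(Q||P) = Σ Q(x) log₂(Q(x)/P(x))

Computing term by term:
  Q(1)·log₂(Q(1)/P(1)) = (1/24)·log₂((1/24)/(7/12)) = -0.15864
  Q(2)·log₂(Q(2)/P(2)) = (5/8)·log₂((5/8)/(1/12)) = 1.81681
  Q(3)·log₂(Q(3)/P(3)) = (1/3)·log₂((1/3)/(1/3)) = 0.00000

D_KL(Q||P) = -0.15864 + 1.81681 + 0.00000 = 1.65817 ≈ 1.6582 bits

These are NOT equal (difference: 0.3205 bits). KL divergence is asymmetric: D_KL(P||Q) ≠ D_KL(Q||P) in general.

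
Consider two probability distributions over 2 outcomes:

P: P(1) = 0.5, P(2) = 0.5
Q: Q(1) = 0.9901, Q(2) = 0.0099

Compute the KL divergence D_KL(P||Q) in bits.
2.3364 bits

D_KL(P||Q) = Σ P(x) log₂(P(x)/Q(x))

Computing term by term:
  P(1)·log₂(P(1)/Q(1)) = 0.5·log₂(0.5/0.9901) = -0.49282
  P(2)·log₂(P(2)/Q(2)) = 0.5·log₂(0.5/0.0099) = 2.82918

D_KL(P||Q) = -0.49282 + 2.82918 = 2.33636 ≈ 2.3364 bits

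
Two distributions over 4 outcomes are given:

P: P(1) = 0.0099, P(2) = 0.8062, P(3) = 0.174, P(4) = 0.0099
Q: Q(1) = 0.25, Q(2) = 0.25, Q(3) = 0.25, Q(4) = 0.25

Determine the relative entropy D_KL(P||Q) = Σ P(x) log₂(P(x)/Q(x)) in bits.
1.1786 bits

D_KL(P||Q) = Σ P(x) log₂(P(x)/Q(x))

Computing term by term:
  P(1)·log₂(P(1)/Q(1)) = 0.0099·log₂(0.0099/0.25) = -0.04612
  P(2)·log₂(P(2)/Q(2)) = 0.8062·log₂(0.8062/0.25) = 1.36184
  P(3)·log₂(P(3)/Q(3)) = 0.174·log₂(0.174/0.25) = -0.09097
  P(4)·log₂(P(4)/Q(4)) = 0.0099·log₂(0.0099/0.25) = -0.04612

D_KL(P||Q) = -0.04612 + 1.36184 - 0.09097 - 0.04612 = 1.17863 ≈ 1.1786 bits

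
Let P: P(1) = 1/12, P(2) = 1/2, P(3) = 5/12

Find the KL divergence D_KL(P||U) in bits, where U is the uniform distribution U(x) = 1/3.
0.2600 bits

U(i) = 1/3 for all i

D_KL(P||U) = Σ P(x) log₂(P(x) / (1/3))
           = Σ P(x) log₂(P(x)) + log₂(3)
           = log₂(3) - H(P)

H(P) = -Σ P(x) log₂(P(x)):
  -P(1)·log₂(P(1)) = -(1/12)·log₂(1/12) = 0.29875
  -P(2)·log₂(P(2)) = -(1/2)·log₂(1/2) = 0.50000
  -P(3)·log₂(P(3)) = -(5/12)·log₂(5/12) = 0.52626
H(P) = 0.29875 + 0.50000 + 0.52626 = 1.32501 bits

log₂(3) = 1.58496 bits

D_KL(P||U) = 1.58496 - 1.32501 = 0.25995 ≈ 0.2600 bits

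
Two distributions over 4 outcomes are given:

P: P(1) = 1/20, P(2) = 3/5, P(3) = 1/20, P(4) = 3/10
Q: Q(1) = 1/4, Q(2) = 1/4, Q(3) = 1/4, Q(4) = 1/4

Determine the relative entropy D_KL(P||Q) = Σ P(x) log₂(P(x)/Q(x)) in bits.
0.6045 bits

D_KL(P||Q) = Σ P(x) log₂(P(x)/Q(x))

Computing term by term:
  P(1)·log₂(P(1)/Q(1)) = (1/20)·log₂((1/20)/(1/4)) = -0.11610
  P(2)·log₂(P(2)/Q(2)) = (3/5)·log₂((3/5)/(1/4)) = 0.75782
  P(3)·log₂(P(3)/Q(3)) = (1/20)·log₂((1/20)/(1/4)) = -0.11610
  P(4)·log₂(P(4)/Q(4)) = (3/10)·log₂((3/10)/(1/4)) = 0.07891

D_KL(P||Q) = -0.11610 + 0.75782 - 0.11610 + 0.07891 = 0.60453 ≈ 0.6045 bits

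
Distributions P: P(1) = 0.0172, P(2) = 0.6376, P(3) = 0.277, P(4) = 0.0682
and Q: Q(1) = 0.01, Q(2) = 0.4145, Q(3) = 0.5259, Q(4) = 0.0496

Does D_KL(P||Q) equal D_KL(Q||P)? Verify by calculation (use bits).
D_KL(P||Q) = 0.1847 bits, D_KL(Q||P) = 0.1983 bits. No — D_KL(P||Q) ≠ D_KL(Q||P) for this pair.

D_KL(P||Q) = Σ P(x) log₂(P(x)/Q(x))

Computing term by term:
  P(1)·log₂(P(1)/Q(1)) = 0.0172·log₂(0.0172/0.01) = 0.01346
  P(2)·log₂(P(2)/Q(2)) = 0.6376·log₂(0.6376/0.4145) = 0.39613
  P(3)·log₂(P(3)/Q(3)) = 0.277·log₂(0.277/0.5259) = -0.25620
  P(4)·log₂(P(4)/Q(4)) = 0.0682·log₂(0.0682/0.0496) = 0.03133

D_KL(P||Q) = 0.01346 + 0.39613 - 0.25620 + 0.03133 = 0.18472 ≈ 0.1847 bits

D_KL(Q||P) = Σ Q(x) log₂(Q(x)/P(x))

Computing term by term:
  Q(1)·log₂(Q(1)/P(1)) = 0.01·log₂(0.01/0.0172) = -0.00782
  Q(2)·log₂(Q(2)/P(2)) = 0.4145·log₂(0.4145/0.6376) = -0.25752
  Q(3)·log₂(Q(3)/P(3)) = 0.5259·log₂(0.5259/0.277) = 0.48641
  Q(4)·log₂(Q(4)/P(4)) = 0.0496·log₂(0.0496/0.0682) = -0.02279

D_KL(Q||P) = -0.00782 - 0.25752 + 0.48641 - 0.02279 = 0.19828 ≈ 0.1983 bits

These are NOT equal (difference: 0.0136 bits). KL divergence is asymmetric: D_KL(P||Q) ≠ D_KL(Q||P) in general.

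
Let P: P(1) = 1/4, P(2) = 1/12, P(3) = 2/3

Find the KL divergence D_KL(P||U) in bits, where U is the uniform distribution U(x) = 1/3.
0.3962 bits

U(i) = 1/3 for all i

D_KL(P||U) = Σ P(x) log₂(P(x) / (1/3))
           = Σ P(x) log₂(P(x)) + log₂(3)
           = log₂(3) - H(P)

H(P) = -Σ P(x) log₂(P(x)):
  -P(1)·log₂(P(1)) = -(1/4)·log₂(1/4) = 0.50000
  -P(2)·log₂(P(2)) = -(1/12)·log₂(1/12) = 0.29875
  -P(3)·log₂(P(3)) = -(2/3)·log₂(2/3) = 0.38998
H(P) = 0.50000 + 0.29875 + 0.38998 = 1.18873 bits

log₂(3) = 1.58496 bits

D_KL(P||U) = 1.58496 - 1.18873 = 0.39623 ≈ 0.3962 bits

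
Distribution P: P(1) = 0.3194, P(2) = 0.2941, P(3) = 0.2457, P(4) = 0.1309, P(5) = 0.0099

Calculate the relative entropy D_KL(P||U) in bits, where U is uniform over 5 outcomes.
0.3293 bits

U(i) = 1/5 for all i

D_KL(P||U) = Σ P(x) log₂(P(x) / (1/5))
           = Σ P(x) log₂(P(x)) + log₂(5)
           = log₂(5) - H(P)

H(P) = -Σ P(x) log₂(P(x)):
  -P(1)·log₂(P(1)) = -(0.3194)·log₂(0.3194) = 0.52591
  -P(2)·log₂(P(2)) = -(0.2941)·log₂(0.2941) = 0.51927
  -P(3)·log₂(P(3)) = -(0.2457)·log₂(0.2457) = 0.49755
  -P(4)·log₂(P(4)) = -(0.1309)·log₂(0.1309) = 0.38399
  -P(5)·log₂(P(5)) = -(0.0099)·log₂(0.0099) = 0.06592
H(P) = 0.52591 + 0.51927 + 0.49755 + 0.38399 + 0.06592 = 1.99264 bits

log₂(5) = 2.32193 bits

D_KL(P||U) = 2.32193 - 1.99264 = 0.32929 ≈ 0.3293 bits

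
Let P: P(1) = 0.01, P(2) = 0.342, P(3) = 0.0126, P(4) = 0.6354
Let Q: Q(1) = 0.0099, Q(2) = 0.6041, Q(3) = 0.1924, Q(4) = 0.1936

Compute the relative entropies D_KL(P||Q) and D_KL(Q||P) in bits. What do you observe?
D_KL(P||Q) = 0.7593 bits, D_KL(Q||P) = 0.9204 bits. The two directions give different values (D_KL(Q||P) exceeds D_KL(P||Q) by 0.1611 bits): KL divergence is asymmetric.

D_KL(P||Q) = Σ P(x) log₂(P(x)/Q(x))

Computing term by term:
  P(1)·log₂(P(1)/Q(1)) = 0.01·log₂(0.01/0.0099) = 0.00014
  P(2)·log₂(P(2)/Q(2)) = 0.342·log₂(0.342/0.6041) = -0.28071
  P(3)·log₂(P(3)/Q(3)) = 0.0126·log₂(0.0126/0.1924) = -0.04955
  P(4)·log₂(P(4)/Q(4)) = 0.6354·log₂(0.6354/0.1936) = 1.08945

D_KL(P||Q) = 0.00014 - 0.28071 - 0.04955 + 1.08945 = 0.75933 ≈ 0.7593 bits

D_KL(Q||P) = Σ Q(x) log₂(Q(x)/P(x))

Computing term by term:
  Q(1)·log₂(Q(1)/P(1)) = 0.0099·log₂(0.0099/0.01) = -0.00014
  Q(2)·log₂(Q(2)/P(2)) = 0.6041·log₂(0.6041/0.342) = 0.49584
  Q(3)·log₂(Q(3)/P(3)) = 0.1924·log₂(0.1924/0.0126) = 0.75663
  Q(4)·log₂(Q(4)/P(4)) = 0.1936·log₂(0.1936/0.6354) = -0.33194

D_KL(Q||P) = -0.00014 + 0.49584 + 0.75663 - 0.33194 = 0.92039 ≈ 0.9204 bits

These are NOT equal (difference: 0.1611 bits). KL divergence is asymmetric: D_KL(P||Q) ≠ D_KL(Q||P) in general.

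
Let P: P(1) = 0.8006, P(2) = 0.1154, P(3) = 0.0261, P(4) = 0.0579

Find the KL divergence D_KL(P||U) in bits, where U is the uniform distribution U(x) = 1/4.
1.0084 bits

U(i) = 1/4 for all i

D_KL(P||U) = Σ P(x) log₂(P(x) / (1/4))
           = Σ P(x) log₂(P(x)) + log₂(4)
           = log₂(4) - H(P)

H(P) = -Σ P(x) log₂(P(x)):
  -P(1)·log₂(P(1)) = -(0.8006)·log₂(0.8006) = 0.25687
  -P(2)·log₂(P(2)) = -(0.1154)·log₂(0.1154) = 0.35950
  -P(3)·log₂(P(3)) = -(0.0261)·log₂(0.0261) = 0.13728
  -P(4)·log₂(P(4)) = -(0.0579)·log₂(0.0579) = 0.23799
H(P) = 0.25687 + 0.35950 + 0.13728 + 0.23799 = 0.99164 bits

log₂(4) = 2.00000 bits

D_KL(P||U) = 2.00000 - 0.99164 = 1.00836 ≈ 1.0084 bits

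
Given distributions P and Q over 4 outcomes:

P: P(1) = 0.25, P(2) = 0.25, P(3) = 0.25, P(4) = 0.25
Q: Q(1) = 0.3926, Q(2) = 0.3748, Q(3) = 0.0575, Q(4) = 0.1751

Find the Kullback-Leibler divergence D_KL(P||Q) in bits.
0.3497 bits

D_KL(P||Q) = Σ P(x) log₂(P(x)/Q(x))

Computing term by term:
  P(1)·log₂(P(1)/Q(1)) = 0.25·log₂(0.25/0.3926) = -0.16278
  P(2)·log₂(P(2)/Q(2)) = 0.25·log₂(0.25/0.3748) = -0.14605
  P(3)·log₂(P(3)/Q(3)) = 0.25·log₂(0.25/0.0575) = 0.53007
  P(4)·log₂(P(4)/Q(4)) = 0.25·log₂(0.25/0.1751) = 0.12844

D_KL(P||Q) = -0.16278 - 0.14605 + 0.53007 + 0.12844 = 0.34968 ≈ 0.3497 bits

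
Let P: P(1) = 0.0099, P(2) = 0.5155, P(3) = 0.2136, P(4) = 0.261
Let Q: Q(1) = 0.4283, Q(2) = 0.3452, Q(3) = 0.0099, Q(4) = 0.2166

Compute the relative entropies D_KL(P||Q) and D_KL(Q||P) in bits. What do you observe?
D_KL(P||Q) = 1.2612 bits, D_KL(Q||P) = 2.0260 bits. The two directions give different values (D_KL(Q||P) exceeds D_KL(P||Q) by 0.7648 bits): KL divergence is asymmetric.

D_KL(P||Q) = Σ P(x) log₂(P(x)/Q(x))

Computing term by term:
  P(1)·log₂(P(1)/Q(1)) = 0.0099·log₂(0.0099/0.4283) = -0.05381
  P(2)·log₂(P(2)/Q(2)) = 0.5155·log₂(0.5155/0.3452) = 0.29824
  P(3)·log₂(P(3)/Q(3)) = 0.2136·log₂(0.2136/0.0099) = 0.94653
  P(4)·log₂(P(4)/Q(4)) = 0.261·log₂(0.261/0.2166) = 0.07021

D_KL(P||Q) = -0.05381 + 0.29824 + 0.94653 + 0.07021 = 1.26117 ≈ 1.2612 bits

D_KL(Q||P) = Σ Q(x) log₂(Q(x)/P(x))

Computing term by term:
  Q(1)·log₂(Q(1)/P(1)) = 0.4283·log₂(0.4283/0.0099) = 2.32783
  Q(2)·log₂(Q(2)/P(2)) = 0.3452·log₂(0.3452/0.5155) = -0.19971
  Q(3)·log₂(Q(3)/P(3)) = 0.0099·log₂(0.0099/0.2136) = -0.04387
  Q(4)·log₂(Q(4)/P(4)) = 0.2166·log₂(0.2166/0.261) = -0.05827

D_KL(Q||P) = 2.32783 - 0.19971 - 0.04387 - 0.05827 = 2.02598 ≈ 2.0260 bits

These are NOT equal (difference: 0.7648 bits). KL divergence is asymmetric: D_KL(P||Q) ≠ D_KL(Q||P) in general.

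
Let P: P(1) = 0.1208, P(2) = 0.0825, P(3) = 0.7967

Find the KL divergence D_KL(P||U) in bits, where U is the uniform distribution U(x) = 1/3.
0.6584 bits

U(i) = 1/3 for all i

D_KL(P||U) = Σ P(x) log₂(P(x) / (1/3))
           = Σ P(x) log₂(P(x)) + log₂(3)
           = log₂(3) - H(P)

H(P) = -Σ P(x) log₂(P(x)):
  -P(1)·log₂(P(1)) = -(0.1208)·log₂(0.1208) = 0.36836
  -P(2)·log₂(P(2)) = -(0.0825)·log₂(0.0825) = 0.29696
  -P(3)·log₂(P(3)) = -(0.7967)·log₂(0.7967) = 0.26123
H(P) = 0.36836 + 0.29696 + 0.26123 = 0.92655 bits

log₂(3) = 1.58496 bits

D_KL(P||U) = 1.58496 - 0.92655 = 0.65841 ≈ 0.6584 bits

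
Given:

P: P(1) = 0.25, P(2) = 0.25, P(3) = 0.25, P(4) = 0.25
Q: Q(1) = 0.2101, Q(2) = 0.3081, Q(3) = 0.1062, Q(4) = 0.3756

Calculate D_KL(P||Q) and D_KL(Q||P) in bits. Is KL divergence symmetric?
D_KL(P||Q) = 0.1493 bits, D_KL(Q||P) = 0.1296 bits. No, KL divergence is not symmetric.

D_KL(P||Q) = Σ P(x) log₂(P(x)/Q(x))

Computing term by term:
  P(1)·log₂(P(1)/Q(1)) = 0.25·log₂(0.25/0.2101) = 0.06271
  P(2)·log₂(P(2)/Q(2)) = 0.25·log₂(0.25/0.3081) = -0.07537
  P(3)·log₂(P(3)/Q(3)) = 0.25·log₂(0.25/0.1062) = 0.30879
  P(4)·log₂(P(4)/Q(4)) = 0.25·log₂(0.25/0.3756) = -0.14682

D_KL(P||Q) = 0.06271 - 0.07537 + 0.30879 - 0.14682 = 0.14931 ≈ 0.1493 bits

D_KL(Q||P) = Σ Q(x) log₂(Q(x)/P(x))

Computing term by term:
  Q(1)·log₂(Q(1)/P(1)) = 0.2101·log₂(0.2101/0.25) = -0.05270
  Q(2)·log₂(Q(2)/P(2)) = 0.3081·log₂(0.3081/0.25) = 0.09288
  Q(3)·log₂(Q(3)/P(3)) = 0.1062·log₂(0.1062/0.25) = -0.13117
  Q(4)·log₂(Q(4)/P(4)) = 0.3756·log₂(0.3756/0.25) = 0.22058

D_KL(Q||P) = -0.05270 + 0.09288 - 0.13117 + 0.22058 = 0.12959 ≈ 0.1296 bits

These are NOT equal (difference: 0.0197 bits). KL divergence is asymmetric: D_KL(P||Q) ≠ D_KL(Q||P) in general.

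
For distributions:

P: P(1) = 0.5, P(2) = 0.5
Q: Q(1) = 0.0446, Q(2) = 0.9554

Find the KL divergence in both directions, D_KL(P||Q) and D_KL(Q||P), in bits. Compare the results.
D_KL(P||Q) = 1.2763 bits, D_KL(Q||P) = 0.7370 bits. D_KL(P||Q) is larger than D_KL(Q||P) by 0.5393 bits; the two directions differ.

D_KL(P||Q) = Σ P(x) log₂(P(x)/Q(x))

Computing term by term:
  P(1)·log₂(P(1)/Q(1)) = 0.5·log₂(0.5/0.0446) = 1.74341
  P(2)·log₂(P(2)/Q(2)) = 0.5·log₂(0.5/0.9554) = -0.46709

D_KL(P||Q) = 1.74341 - 0.46709 = 1.27632 ≈ 1.2763 bits

D_KL(Q||P) = Σ Q(x) log₂(Q(x)/P(x))

Computing term by term:
  Q(1)·log₂(Q(1)/P(1)) = 0.0446·log₂(0.0446/0.5) = -0.15551
  Q(2)·log₂(Q(2)/P(2)) = 0.9554·log₂(0.9554/0.5) = 0.89251

D_KL(Q||P) = -0.15551 + 0.89251 = 0.73700 ≈ 0.7370 bits

These are NOT equal (difference: 0.5393 bits). KL divergence is asymmetric: D_KL(P||Q) ≠ D_KL(Q||P) in general.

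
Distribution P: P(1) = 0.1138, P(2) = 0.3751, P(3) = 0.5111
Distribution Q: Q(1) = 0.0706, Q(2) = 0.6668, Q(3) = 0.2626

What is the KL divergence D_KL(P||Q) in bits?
0.2581 bits

D_KL(P||Q) = Σ P(x) log₂(P(x)/Q(x))

Computing term by term:
  P(1)·log₂(P(1)/Q(1)) = 0.1138·log₂(0.1138/0.0706) = 0.07838
  P(2)·log₂(P(2)/Q(2)) = 0.3751·log₂(0.3751/0.6668) = -0.31133
  P(3)·log₂(P(3)/Q(3)) = 0.5111·log₂(0.5111/0.2626) = 0.49103

D_KL(P||Q) = 0.07838 - 0.31133 + 0.49103 = 0.25808 ≈ 0.2581 bits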